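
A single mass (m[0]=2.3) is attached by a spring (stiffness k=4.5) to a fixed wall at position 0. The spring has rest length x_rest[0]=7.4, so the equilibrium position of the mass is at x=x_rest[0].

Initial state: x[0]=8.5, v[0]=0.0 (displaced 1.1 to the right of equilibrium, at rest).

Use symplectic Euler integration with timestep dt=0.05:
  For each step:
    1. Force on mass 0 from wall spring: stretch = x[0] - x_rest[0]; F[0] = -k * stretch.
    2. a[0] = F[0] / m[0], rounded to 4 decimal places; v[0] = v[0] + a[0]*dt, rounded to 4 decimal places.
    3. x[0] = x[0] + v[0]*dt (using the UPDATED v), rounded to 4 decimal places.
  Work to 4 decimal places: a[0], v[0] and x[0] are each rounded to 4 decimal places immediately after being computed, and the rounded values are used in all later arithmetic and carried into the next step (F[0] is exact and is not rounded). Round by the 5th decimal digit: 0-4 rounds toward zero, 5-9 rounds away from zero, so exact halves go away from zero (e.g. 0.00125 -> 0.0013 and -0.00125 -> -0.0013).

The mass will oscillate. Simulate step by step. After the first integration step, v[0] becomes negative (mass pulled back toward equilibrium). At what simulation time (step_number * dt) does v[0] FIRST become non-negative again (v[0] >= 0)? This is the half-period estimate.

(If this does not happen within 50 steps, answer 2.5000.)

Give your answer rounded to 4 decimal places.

Step 0: x=[8.5000] v=[0.0000]
Step 1: x=[8.4946] v=[-0.1076]
Step 2: x=[8.4839] v=[-0.2147]
Step 3: x=[8.4679] v=[-0.3207]
Step 4: x=[8.4466] v=[-0.4252]
Step 5: x=[8.4202] v=[-0.5276]
Step 6: x=[8.3888] v=[-0.6274]
Step 7: x=[8.3526] v=[-0.7241]
Step 8: x=[8.3117] v=[-0.8173]
Step 9: x=[8.2664] v=[-0.9065]
Step 10: x=[8.2168] v=[-0.9913]
Step 11: x=[8.1632] v=[-1.0712]
Step 12: x=[8.1059] v=[-1.1459]
Step 13: x=[8.0452] v=[-1.2150]
Step 14: x=[7.9813] v=[-1.2781]
Step 15: x=[7.9146] v=[-1.3350]
Step 16: x=[7.8453] v=[-1.3853]
Step 17: x=[7.7739] v=[-1.4289]
Step 18: x=[7.7006] v=[-1.4655]
Step 19: x=[7.6259] v=[-1.4949]
Step 20: x=[7.5501] v=[-1.5170]
Step 21: x=[7.4735] v=[-1.5317]
Step 22: x=[7.3966] v=[-1.5389]
Step 23: x=[7.3197] v=[-1.5386]
Step 24: x=[7.2432] v=[-1.5307]
Step 25: x=[7.1674] v=[-1.5154]
Step 26: x=[7.0928] v=[-1.4926]
Step 27: x=[7.0197] v=[-1.4626]
Step 28: x=[6.9484] v=[-1.4254]
Step 29: x=[6.8793] v=[-1.3812]
Step 30: x=[6.8128] v=[-1.3303]
Step 31: x=[6.7492] v=[-1.2729]
Step 32: x=[6.6887] v=[-1.2092]
Step 33: x=[6.6317] v=[-1.1396]
Step 34: x=[6.5785] v=[-1.0644]
Step 35: x=[6.5293] v=[-0.9840]
Step 36: x=[6.4844] v=[-0.8988]
Step 37: x=[6.4439] v=[-0.8092]
Step 38: x=[6.4081] v=[-0.7157]
Step 39: x=[6.3772] v=[-0.6187]
Step 40: x=[6.3513] v=[-0.5186]
Step 41: x=[6.3305] v=[-0.4160]
Step 42: x=[6.3149] v=[-0.3114]
Step 43: x=[6.3046] v=[-0.2053]
Step 44: x=[6.2997] v=[-0.0981]
Step 45: x=[6.3002] v=[0.0095]
First v>=0 after going negative at step 45, time=2.2500

Answer: 2.2500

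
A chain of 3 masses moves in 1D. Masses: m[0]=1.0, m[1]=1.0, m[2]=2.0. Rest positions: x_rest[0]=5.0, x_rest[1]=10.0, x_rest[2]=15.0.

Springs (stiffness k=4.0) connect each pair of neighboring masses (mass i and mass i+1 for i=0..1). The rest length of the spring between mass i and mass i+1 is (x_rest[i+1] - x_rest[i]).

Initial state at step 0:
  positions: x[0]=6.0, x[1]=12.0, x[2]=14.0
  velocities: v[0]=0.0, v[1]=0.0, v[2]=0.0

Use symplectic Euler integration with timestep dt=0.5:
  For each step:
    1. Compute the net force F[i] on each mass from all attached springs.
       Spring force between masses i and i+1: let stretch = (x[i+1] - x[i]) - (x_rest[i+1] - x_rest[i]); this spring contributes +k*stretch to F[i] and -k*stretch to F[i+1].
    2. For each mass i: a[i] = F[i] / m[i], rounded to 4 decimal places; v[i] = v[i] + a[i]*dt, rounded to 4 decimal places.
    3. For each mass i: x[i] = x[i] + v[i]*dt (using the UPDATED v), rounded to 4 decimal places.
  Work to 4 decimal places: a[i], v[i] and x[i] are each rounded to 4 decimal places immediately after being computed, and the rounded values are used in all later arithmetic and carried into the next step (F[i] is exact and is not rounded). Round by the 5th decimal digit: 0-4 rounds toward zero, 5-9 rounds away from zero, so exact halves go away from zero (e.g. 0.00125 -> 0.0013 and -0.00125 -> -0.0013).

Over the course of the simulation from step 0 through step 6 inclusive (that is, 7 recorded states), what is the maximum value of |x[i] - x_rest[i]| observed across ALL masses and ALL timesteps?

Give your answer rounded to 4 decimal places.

Answer: 2.9688

Derivation:
Step 0: x=[6.0000 12.0000 14.0000] v=[0.0000 0.0000 0.0000]
Step 1: x=[7.0000 8.0000 15.5000] v=[2.0000 -8.0000 3.0000]
Step 2: x=[4.0000 10.5000 15.7500] v=[-6.0000 5.0000 0.5000]
Step 3: x=[2.5000 11.7500 15.8750] v=[-3.0000 2.5000 0.2500]
Step 4: x=[5.2500 7.8750 16.4375] v=[5.5000 -7.7500 1.1250]
Step 5: x=[5.6250 9.9375 15.2188] v=[0.7500 4.1250 -2.4375]
Step 6: x=[5.3125 12.9688 13.8594] v=[-0.6250 6.0626 -2.7188]
Max displacement = 2.9688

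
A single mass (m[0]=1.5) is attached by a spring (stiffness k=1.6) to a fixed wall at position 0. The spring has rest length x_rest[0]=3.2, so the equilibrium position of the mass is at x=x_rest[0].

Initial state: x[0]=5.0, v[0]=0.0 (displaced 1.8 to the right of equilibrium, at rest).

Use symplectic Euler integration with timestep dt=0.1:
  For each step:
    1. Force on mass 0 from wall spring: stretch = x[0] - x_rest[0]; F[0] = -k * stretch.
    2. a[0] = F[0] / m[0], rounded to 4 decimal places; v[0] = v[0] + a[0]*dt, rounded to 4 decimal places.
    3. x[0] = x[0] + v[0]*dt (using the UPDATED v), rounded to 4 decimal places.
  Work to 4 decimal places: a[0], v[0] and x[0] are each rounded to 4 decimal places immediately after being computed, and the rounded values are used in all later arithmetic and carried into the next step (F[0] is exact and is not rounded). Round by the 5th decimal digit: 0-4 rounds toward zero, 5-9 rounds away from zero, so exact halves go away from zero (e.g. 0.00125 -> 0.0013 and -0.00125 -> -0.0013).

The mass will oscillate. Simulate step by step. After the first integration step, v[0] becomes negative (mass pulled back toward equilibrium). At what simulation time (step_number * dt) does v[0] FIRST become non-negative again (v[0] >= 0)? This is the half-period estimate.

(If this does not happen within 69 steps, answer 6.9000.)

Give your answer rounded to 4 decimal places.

Step 0: x=[5.0000] v=[0.0000]
Step 1: x=[4.9808] v=[-0.1920]
Step 2: x=[4.9426] v=[-0.3820]
Step 3: x=[4.8858] v=[-0.5679]
Step 4: x=[4.8110] v=[-0.7477]
Step 5: x=[4.7191] v=[-0.9195]
Step 6: x=[4.6110] v=[-1.0815]
Step 7: x=[4.4878] v=[-1.2320]
Step 8: x=[4.3509] v=[-1.3694]
Step 9: x=[4.2017] v=[-1.4922]
Step 10: x=[4.0418] v=[-1.5991]
Step 11: x=[3.8729] v=[-1.6889]
Step 12: x=[3.6968] v=[-1.7607]
Step 13: x=[3.5154] v=[-1.8137]
Step 14: x=[3.3307] v=[-1.8473]
Step 15: x=[3.1446] v=[-1.8612]
Step 16: x=[2.9591] v=[-1.8553]
Step 17: x=[2.7761] v=[-1.8296]
Step 18: x=[2.5977] v=[-1.7844]
Step 19: x=[2.4257] v=[-1.7202]
Step 20: x=[2.2619] v=[-1.6376]
Step 21: x=[2.1082] v=[-1.5375]
Step 22: x=[1.9661] v=[-1.4210]
Step 23: x=[1.8372] v=[-1.2894]
Step 24: x=[1.7228] v=[-1.1440]
Step 25: x=[1.6242] v=[-0.9864]
Step 26: x=[1.5424] v=[-0.8183]
Step 27: x=[1.4783] v=[-0.6415]
Step 28: x=[1.4325] v=[-0.4579]
Step 29: x=[1.4056] v=[-0.2694]
Step 30: x=[1.3978] v=[-0.0780]
Step 31: x=[1.4092] v=[0.1142]
First v>=0 after going negative at step 31, time=3.1000

Answer: 3.1000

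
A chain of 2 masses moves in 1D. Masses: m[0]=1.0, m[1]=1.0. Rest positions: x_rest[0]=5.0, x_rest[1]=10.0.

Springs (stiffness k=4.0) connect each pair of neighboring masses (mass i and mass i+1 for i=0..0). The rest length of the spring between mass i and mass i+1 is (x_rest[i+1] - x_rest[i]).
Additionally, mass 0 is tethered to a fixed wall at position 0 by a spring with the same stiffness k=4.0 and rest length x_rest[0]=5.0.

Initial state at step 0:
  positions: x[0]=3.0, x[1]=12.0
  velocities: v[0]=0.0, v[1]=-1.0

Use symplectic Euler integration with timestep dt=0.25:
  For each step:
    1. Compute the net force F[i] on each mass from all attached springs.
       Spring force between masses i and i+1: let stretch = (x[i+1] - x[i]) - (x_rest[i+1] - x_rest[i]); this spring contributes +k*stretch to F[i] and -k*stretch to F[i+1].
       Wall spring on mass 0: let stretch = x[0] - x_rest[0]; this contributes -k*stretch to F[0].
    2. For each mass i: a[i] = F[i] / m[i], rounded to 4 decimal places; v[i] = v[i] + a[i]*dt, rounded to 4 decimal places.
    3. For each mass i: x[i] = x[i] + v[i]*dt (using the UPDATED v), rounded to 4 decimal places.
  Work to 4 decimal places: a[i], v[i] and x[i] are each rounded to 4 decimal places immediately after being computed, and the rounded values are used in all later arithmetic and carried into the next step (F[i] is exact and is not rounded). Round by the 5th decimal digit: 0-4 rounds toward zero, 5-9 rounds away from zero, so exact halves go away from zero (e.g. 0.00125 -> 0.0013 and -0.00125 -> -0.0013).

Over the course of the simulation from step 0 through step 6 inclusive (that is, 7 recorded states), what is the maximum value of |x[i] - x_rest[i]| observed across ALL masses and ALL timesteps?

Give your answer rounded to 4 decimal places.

Step 0: x=[3.0000 12.0000] v=[0.0000 -1.0000]
Step 1: x=[4.5000 10.7500] v=[6.0000 -5.0000]
Step 2: x=[6.4375 9.1875] v=[7.7500 -6.2500]
Step 3: x=[7.4531 8.1875] v=[4.0625 -4.0000]
Step 4: x=[6.7891 8.2539] v=[-2.6562 0.2656]
Step 5: x=[4.7940 9.2041] v=[-7.9805 3.8008]
Step 6: x=[2.7029 10.3018] v=[-8.3644 4.3907]
Max displacement = 2.4531

Answer: 2.4531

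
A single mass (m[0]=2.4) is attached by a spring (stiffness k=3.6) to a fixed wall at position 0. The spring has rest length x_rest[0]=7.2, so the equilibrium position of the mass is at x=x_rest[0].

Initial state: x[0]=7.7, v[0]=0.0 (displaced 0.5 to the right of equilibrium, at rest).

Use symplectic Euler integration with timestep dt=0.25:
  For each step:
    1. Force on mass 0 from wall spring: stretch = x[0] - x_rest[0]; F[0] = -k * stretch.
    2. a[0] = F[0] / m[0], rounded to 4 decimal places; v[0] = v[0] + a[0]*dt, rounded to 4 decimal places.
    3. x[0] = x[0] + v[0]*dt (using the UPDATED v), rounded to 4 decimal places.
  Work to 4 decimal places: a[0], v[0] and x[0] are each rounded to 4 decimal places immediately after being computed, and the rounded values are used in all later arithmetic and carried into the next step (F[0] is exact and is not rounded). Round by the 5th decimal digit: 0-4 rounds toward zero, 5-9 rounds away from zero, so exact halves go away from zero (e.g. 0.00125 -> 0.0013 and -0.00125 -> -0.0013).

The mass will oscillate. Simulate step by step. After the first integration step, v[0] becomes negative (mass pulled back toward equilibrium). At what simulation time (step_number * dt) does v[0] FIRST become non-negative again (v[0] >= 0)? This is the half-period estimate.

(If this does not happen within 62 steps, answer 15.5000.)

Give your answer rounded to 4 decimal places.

Answer: 2.7500

Derivation:
Step 0: x=[7.7000] v=[0.0000]
Step 1: x=[7.6531] v=[-0.1875]
Step 2: x=[7.5638] v=[-0.3574]
Step 3: x=[7.4404] v=[-0.4938]
Step 4: x=[7.2944] v=[-0.5840]
Step 5: x=[7.1396] v=[-0.6194]
Step 6: x=[6.9904] v=[-0.5968]
Step 7: x=[6.8609] v=[-0.5182]
Step 8: x=[6.7632] v=[-0.3910]
Step 9: x=[6.7064] v=[-0.2272]
Step 10: x=[6.6959] v=[-0.0421]
Step 11: x=[6.7327] v=[0.1470]
First v>=0 after going negative at step 11, time=2.7500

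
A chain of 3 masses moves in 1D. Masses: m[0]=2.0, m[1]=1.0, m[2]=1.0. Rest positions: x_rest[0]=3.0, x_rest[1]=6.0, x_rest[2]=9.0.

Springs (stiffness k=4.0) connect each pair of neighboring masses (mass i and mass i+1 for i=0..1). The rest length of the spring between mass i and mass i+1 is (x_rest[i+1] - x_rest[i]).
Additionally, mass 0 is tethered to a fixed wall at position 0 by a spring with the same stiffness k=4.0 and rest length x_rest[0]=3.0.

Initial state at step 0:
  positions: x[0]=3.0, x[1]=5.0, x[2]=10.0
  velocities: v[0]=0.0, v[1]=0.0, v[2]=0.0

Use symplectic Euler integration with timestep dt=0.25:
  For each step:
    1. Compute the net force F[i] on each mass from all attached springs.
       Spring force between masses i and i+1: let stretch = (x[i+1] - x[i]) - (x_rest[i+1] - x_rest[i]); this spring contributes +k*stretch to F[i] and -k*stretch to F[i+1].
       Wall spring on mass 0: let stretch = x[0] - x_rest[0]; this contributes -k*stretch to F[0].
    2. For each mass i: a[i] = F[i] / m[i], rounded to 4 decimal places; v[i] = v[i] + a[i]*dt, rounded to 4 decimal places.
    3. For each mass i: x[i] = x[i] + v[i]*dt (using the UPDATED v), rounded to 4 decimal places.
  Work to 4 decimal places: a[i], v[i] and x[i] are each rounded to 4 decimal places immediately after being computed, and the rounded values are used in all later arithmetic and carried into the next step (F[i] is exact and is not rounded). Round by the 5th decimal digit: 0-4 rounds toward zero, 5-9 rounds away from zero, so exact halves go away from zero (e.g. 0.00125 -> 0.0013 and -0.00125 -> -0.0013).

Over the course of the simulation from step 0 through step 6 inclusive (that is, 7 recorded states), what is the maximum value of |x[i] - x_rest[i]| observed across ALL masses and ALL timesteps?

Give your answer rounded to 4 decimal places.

Step 0: x=[3.0000 5.0000 10.0000] v=[0.0000 0.0000 0.0000]
Step 1: x=[2.8750 5.7500 9.5000] v=[-0.5000 3.0000 -2.0000]
Step 2: x=[2.7500 6.7188 8.8125] v=[-0.5000 3.8750 -2.7500]
Step 3: x=[2.7774 7.2188 8.3516] v=[0.1094 1.9999 -1.8437]
Step 4: x=[3.0128 6.8916 8.3575] v=[0.9414 -1.3087 0.0235]
Step 5: x=[3.3564 5.9612 8.7469] v=[1.3744 -3.7216 1.5576]
Step 6: x=[3.6061 5.0760 9.1899] v=[0.9986 -3.5407 1.7719]
Max displacement = 1.2188

Answer: 1.2188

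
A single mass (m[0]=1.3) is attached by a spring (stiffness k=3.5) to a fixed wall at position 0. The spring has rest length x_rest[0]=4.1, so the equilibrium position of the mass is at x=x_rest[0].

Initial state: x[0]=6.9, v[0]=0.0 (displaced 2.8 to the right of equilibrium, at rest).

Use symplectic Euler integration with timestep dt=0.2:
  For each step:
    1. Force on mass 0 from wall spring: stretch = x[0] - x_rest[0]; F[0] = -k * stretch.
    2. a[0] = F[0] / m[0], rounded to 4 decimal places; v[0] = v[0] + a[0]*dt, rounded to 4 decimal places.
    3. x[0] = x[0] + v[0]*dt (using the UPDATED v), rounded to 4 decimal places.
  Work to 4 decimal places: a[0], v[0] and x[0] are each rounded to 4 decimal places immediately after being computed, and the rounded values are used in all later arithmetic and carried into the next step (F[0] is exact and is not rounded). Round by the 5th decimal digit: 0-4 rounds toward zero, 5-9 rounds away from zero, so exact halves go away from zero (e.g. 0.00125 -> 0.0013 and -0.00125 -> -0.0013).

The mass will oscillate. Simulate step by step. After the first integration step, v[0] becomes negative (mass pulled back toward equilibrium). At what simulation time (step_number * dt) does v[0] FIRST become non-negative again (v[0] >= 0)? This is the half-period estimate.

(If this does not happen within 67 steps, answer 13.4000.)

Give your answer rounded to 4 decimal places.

Answer: 2.0000

Derivation:
Step 0: x=[6.9000] v=[0.0000]
Step 1: x=[6.5985] v=[-1.5077]
Step 2: x=[6.0279] v=[-2.8530]
Step 3: x=[5.2497] v=[-3.8911]
Step 4: x=[4.3477] v=[-4.5102]
Step 5: x=[3.4190] v=[-4.6436]
Step 6: x=[2.5636] v=[-4.2769]
Step 7: x=[1.8737] v=[-3.4496]
Step 8: x=[1.4235] v=[-2.2508]
Step 9: x=[1.2616] v=[-0.8096]
Step 10: x=[1.4054] v=[0.7188]
First v>=0 after going negative at step 10, time=2.0000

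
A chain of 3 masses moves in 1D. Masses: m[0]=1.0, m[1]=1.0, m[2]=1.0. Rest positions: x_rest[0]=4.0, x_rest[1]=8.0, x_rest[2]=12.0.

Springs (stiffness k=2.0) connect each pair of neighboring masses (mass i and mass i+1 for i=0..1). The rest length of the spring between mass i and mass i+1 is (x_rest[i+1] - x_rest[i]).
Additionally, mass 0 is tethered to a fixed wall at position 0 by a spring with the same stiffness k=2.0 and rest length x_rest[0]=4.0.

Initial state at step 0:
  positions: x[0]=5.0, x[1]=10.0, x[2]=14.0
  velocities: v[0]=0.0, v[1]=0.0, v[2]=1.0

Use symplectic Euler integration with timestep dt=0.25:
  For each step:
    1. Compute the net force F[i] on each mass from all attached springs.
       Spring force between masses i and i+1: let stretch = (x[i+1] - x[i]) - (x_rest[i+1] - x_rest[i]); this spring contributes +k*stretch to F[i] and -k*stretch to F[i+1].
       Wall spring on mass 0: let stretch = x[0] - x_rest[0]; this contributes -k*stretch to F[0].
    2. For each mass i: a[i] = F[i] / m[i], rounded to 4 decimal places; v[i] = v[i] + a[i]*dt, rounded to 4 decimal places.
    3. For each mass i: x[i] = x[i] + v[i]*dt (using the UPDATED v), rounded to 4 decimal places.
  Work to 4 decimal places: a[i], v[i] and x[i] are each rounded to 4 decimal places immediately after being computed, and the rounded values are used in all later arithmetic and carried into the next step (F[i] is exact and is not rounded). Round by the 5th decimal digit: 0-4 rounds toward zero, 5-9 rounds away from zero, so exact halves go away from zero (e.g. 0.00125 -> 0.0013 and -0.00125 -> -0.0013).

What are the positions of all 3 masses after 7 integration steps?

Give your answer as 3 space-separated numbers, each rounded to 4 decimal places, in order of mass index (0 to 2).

Step 0: x=[5.0000 10.0000 14.0000] v=[0.0000 0.0000 1.0000]
Step 1: x=[5.0000 9.8750 14.2500] v=[0.0000 -0.5000 1.0000]
Step 2: x=[4.9844 9.6875 14.4531] v=[-0.0625 -0.7500 0.8125]
Step 3: x=[4.9336 9.5078 14.5605] v=[-0.2032 -0.7188 0.4297]
Step 4: x=[4.8379 9.3879 14.5363] v=[-0.3829 -0.4796 -0.0967]
Step 5: x=[4.7062 9.3428 14.3686] v=[-0.5269 -0.1804 -0.6709]
Step 6: x=[4.5658 9.3464 14.0727] v=[-0.5617 0.0142 -1.1838]
Step 7: x=[4.4522 9.3432 13.6860] v=[-0.4543 -0.0130 -1.5470]

Answer: 4.4522 9.3432 13.6860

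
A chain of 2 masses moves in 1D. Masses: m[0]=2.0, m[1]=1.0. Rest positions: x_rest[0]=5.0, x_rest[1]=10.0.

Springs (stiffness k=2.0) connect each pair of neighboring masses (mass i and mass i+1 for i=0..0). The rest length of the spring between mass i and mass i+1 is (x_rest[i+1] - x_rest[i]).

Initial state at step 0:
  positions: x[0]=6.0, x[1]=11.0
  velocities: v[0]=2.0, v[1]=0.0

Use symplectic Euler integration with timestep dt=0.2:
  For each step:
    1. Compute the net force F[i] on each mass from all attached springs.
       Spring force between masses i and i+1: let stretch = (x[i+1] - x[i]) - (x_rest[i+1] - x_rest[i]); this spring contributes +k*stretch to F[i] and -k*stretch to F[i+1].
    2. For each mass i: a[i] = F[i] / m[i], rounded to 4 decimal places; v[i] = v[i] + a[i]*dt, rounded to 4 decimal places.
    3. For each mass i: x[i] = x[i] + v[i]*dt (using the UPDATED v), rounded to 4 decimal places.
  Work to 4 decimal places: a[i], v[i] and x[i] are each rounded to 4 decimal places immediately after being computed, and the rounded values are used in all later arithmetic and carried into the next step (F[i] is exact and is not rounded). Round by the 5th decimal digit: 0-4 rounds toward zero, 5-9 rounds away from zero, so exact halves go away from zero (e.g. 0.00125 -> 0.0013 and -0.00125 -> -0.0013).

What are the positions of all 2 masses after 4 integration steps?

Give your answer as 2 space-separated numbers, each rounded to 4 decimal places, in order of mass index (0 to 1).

Step 0: x=[6.0000 11.0000] v=[2.0000 0.0000]
Step 1: x=[6.4000 11.0000] v=[2.0000 0.0000]
Step 2: x=[6.7840 11.0320] v=[1.9200 0.1600]
Step 3: x=[7.1379 11.1242] v=[1.7696 0.4608]
Step 4: x=[7.4513 11.2975] v=[1.5669 0.8663]

Answer: 7.4513 11.2975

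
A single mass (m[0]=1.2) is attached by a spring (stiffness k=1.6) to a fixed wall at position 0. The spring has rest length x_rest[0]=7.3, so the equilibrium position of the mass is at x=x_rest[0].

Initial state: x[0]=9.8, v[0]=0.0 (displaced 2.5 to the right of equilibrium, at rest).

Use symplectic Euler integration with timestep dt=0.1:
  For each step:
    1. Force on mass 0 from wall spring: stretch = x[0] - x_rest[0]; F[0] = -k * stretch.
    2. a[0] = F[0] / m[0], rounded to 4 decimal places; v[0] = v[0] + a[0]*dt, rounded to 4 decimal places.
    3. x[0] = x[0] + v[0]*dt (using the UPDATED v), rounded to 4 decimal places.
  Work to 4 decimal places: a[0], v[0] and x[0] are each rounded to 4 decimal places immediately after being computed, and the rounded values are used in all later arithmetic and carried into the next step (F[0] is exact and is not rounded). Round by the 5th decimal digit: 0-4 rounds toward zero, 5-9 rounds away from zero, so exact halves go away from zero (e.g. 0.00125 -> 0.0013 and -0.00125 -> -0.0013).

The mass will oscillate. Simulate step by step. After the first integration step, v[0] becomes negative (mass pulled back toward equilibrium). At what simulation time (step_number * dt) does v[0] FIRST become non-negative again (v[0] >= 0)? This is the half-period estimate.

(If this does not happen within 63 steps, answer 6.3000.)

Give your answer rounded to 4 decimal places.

Answer: 2.8000

Derivation:
Step 0: x=[9.8000] v=[0.0000]
Step 1: x=[9.7667] v=[-0.3333]
Step 2: x=[9.7005] v=[-0.6622]
Step 3: x=[9.6023] v=[-0.9823]
Step 4: x=[9.4734] v=[-1.2893]
Step 5: x=[9.3155] v=[-1.5791]
Step 6: x=[9.1307] v=[-1.8478]
Step 7: x=[8.9215] v=[-2.0919]
Step 8: x=[8.6907] v=[-2.3081]
Step 9: x=[8.4414] v=[-2.4935]
Step 10: x=[8.1768] v=[-2.6457]
Step 11: x=[7.9005] v=[-2.7626]
Step 12: x=[7.6162] v=[-2.8427]
Step 13: x=[7.3277] v=[-2.8849]
Step 14: x=[7.0388] v=[-2.8886]
Step 15: x=[6.7534] v=[-2.8538]
Step 16: x=[6.4753] v=[-2.7809]
Step 17: x=[6.2082] v=[-2.6709]
Step 18: x=[5.9557] v=[-2.5253]
Step 19: x=[5.7211] v=[-2.3461]
Step 20: x=[5.5075] v=[-2.1356]
Step 21: x=[5.3178] v=[-1.8966]
Step 22: x=[5.1546] v=[-1.6323]
Step 23: x=[5.0200] v=[-1.3463]
Step 24: x=[4.9158] v=[-1.0423]
Step 25: x=[4.8434] v=[-0.7244]
Step 26: x=[4.8037] v=[-0.3969]
Step 27: x=[4.7973] v=[-0.0641]
Step 28: x=[4.8243] v=[0.2696]
First v>=0 after going negative at step 28, time=2.8000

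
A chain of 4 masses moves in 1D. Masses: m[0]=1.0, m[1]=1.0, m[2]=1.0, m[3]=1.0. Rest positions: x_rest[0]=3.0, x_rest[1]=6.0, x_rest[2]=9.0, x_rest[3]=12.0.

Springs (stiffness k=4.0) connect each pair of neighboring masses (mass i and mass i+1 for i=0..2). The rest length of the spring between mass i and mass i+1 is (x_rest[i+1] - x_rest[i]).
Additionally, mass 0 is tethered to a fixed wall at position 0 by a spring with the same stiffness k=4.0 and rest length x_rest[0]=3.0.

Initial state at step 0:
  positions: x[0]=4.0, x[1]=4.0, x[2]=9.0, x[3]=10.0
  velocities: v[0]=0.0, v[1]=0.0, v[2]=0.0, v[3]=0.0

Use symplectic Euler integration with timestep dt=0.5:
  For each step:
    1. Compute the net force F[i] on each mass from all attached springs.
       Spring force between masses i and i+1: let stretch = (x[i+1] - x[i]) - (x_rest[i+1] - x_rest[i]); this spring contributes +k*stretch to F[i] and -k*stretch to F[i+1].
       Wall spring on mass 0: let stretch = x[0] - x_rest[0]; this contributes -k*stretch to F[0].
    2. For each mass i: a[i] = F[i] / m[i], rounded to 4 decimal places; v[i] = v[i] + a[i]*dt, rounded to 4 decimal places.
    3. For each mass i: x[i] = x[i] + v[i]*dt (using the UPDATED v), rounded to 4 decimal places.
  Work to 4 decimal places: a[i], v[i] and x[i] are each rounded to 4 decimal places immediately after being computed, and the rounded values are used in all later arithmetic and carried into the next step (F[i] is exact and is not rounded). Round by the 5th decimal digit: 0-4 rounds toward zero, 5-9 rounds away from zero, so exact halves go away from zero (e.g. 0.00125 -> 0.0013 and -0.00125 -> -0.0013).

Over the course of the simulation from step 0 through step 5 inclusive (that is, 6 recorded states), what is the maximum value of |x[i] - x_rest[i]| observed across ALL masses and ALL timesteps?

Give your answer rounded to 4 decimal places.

Step 0: x=[4.0000 4.0000 9.0000 10.0000] v=[0.0000 0.0000 0.0000 0.0000]
Step 1: x=[0.0000 9.0000 5.0000 12.0000] v=[-8.0000 10.0000 -8.0000 4.0000]
Step 2: x=[5.0000 1.0000 12.0000 10.0000] v=[10.0000 -16.0000 14.0000 -4.0000]
Step 3: x=[1.0000 8.0000 6.0000 13.0000] v=[-8.0000 14.0000 -12.0000 6.0000]
Step 4: x=[3.0000 6.0000 9.0000 12.0000] v=[4.0000 -4.0000 6.0000 -2.0000]
Step 5: x=[5.0000 4.0000 12.0000 11.0000] v=[4.0000 -4.0000 6.0000 -2.0000]
Max displacement = 5.0000

Answer: 5.0000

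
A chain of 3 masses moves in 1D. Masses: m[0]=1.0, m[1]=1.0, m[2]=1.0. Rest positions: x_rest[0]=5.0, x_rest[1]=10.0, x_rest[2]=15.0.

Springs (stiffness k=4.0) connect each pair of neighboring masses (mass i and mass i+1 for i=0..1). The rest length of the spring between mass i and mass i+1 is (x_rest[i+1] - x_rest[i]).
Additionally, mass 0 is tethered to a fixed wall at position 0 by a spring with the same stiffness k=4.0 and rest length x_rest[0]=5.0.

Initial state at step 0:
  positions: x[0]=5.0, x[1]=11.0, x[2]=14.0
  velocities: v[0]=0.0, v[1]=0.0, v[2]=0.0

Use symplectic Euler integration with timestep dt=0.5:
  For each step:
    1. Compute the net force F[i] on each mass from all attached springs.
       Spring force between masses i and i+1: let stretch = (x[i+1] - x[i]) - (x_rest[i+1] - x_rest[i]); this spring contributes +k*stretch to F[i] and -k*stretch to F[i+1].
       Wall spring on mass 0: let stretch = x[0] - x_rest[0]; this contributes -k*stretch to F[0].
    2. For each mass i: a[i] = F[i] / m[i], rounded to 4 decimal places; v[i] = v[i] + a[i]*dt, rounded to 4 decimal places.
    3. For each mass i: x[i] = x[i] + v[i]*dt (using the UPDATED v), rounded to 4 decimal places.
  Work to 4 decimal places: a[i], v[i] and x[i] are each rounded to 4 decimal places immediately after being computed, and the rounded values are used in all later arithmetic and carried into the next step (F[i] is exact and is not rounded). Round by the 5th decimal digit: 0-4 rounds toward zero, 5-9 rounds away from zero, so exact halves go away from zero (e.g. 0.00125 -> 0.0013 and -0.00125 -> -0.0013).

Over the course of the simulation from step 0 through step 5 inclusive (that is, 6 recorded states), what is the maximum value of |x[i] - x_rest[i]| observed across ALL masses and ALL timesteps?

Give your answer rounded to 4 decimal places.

Step 0: x=[5.0000 11.0000 14.0000] v=[0.0000 0.0000 0.0000]
Step 1: x=[6.0000 8.0000 16.0000] v=[2.0000 -6.0000 4.0000]
Step 2: x=[3.0000 11.0000 15.0000] v=[-6.0000 6.0000 -2.0000]
Step 3: x=[5.0000 10.0000 15.0000] v=[4.0000 -2.0000 0.0000]
Step 4: x=[7.0000 9.0000 15.0000] v=[4.0000 -2.0000 0.0000]
Step 5: x=[4.0000 12.0000 14.0000] v=[-6.0000 6.0000 -2.0000]
Max displacement = 2.0000

Answer: 2.0000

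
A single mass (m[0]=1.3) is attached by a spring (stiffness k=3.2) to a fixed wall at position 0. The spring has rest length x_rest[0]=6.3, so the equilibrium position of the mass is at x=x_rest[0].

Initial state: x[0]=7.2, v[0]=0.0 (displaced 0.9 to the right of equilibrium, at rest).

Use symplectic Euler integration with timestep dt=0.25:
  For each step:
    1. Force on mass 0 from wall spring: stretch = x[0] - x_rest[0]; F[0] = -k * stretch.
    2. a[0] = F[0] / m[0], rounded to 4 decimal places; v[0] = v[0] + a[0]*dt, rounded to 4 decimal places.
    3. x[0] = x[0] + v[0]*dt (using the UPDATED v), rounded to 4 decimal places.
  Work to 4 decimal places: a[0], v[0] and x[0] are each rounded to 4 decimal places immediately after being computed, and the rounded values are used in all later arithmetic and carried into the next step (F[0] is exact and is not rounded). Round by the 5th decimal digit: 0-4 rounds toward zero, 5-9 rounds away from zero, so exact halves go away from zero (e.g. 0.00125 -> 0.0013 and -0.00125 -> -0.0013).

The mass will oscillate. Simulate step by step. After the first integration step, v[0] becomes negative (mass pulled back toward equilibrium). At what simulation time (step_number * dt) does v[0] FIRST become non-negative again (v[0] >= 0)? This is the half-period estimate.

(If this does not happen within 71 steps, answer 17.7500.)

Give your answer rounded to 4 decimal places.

Answer: 2.0000

Derivation:
Step 0: x=[7.2000] v=[0.0000]
Step 1: x=[7.0615] v=[-0.5539]
Step 2: x=[6.8059] v=[-1.0225]
Step 3: x=[6.4725] v=[-1.3338]
Step 4: x=[6.1125] v=[-1.4400]
Step 5: x=[5.7814] v=[-1.3246]
Step 6: x=[5.5300] v=[-1.0055]
Step 7: x=[5.3971] v=[-0.5317]
Step 8: x=[5.4031] v=[0.0239]
First v>=0 after going negative at step 8, time=2.0000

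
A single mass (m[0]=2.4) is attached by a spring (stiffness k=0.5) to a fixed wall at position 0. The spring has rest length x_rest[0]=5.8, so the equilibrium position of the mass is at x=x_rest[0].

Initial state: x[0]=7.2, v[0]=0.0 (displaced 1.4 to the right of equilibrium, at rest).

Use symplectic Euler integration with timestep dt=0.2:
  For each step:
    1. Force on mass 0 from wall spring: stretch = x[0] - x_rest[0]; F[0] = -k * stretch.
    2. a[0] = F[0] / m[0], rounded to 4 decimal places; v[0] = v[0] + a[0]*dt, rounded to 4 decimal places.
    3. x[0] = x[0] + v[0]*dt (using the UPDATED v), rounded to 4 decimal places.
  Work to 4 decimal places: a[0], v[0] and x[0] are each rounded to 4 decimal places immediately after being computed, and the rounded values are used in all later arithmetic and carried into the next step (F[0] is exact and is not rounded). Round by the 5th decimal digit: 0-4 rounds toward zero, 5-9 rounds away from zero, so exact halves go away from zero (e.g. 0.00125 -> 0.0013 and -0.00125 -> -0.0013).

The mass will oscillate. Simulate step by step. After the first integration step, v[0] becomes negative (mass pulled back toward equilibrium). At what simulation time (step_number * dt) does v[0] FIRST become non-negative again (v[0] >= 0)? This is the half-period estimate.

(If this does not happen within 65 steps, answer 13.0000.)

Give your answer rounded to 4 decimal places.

Answer: 7.0000

Derivation:
Step 0: x=[7.2000] v=[0.0000]
Step 1: x=[7.1883] v=[-0.0583]
Step 2: x=[7.1651] v=[-0.1161]
Step 3: x=[7.1305] v=[-0.1730]
Step 4: x=[7.0848] v=[-0.2284]
Step 5: x=[7.0284] v=[-0.2819]
Step 6: x=[6.9618] v=[-0.3331]
Step 7: x=[6.8855] v=[-0.3815]
Step 8: x=[6.8002] v=[-0.4267]
Step 9: x=[6.7065] v=[-0.4684]
Step 10: x=[6.6053] v=[-0.5062]
Step 11: x=[6.4973] v=[-0.5398]
Step 12: x=[6.3835] v=[-0.5689]
Step 13: x=[6.2649] v=[-0.5932]
Step 14: x=[6.1424] v=[-0.6126]
Step 15: x=[6.0170] v=[-0.6269]
Step 16: x=[5.8898] v=[-0.6359]
Step 17: x=[5.7619] v=[-0.6396]
Step 18: x=[5.6343] v=[-0.6380]
Step 19: x=[5.5081] v=[-0.6311]
Step 20: x=[5.3843] v=[-0.6189]
Step 21: x=[5.2640] v=[-0.6016]
Step 22: x=[5.1481] v=[-0.5793]
Step 23: x=[5.0377] v=[-0.5521]
Step 24: x=[4.9336] v=[-0.5203]
Step 25: x=[4.8368] v=[-0.4842]
Step 26: x=[4.7480] v=[-0.4441]
Step 27: x=[4.6679] v=[-0.4003]
Step 28: x=[4.5973] v=[-0.3531]
Step 29: x=[4.5367] v=[-0.3030]
Step 30: x=[4.4866] v=[-0.2504]
Step 31: x=[4.4475] v=[-0.1957]
Step 32: x=[4.4196] v=[-0.1393]
Step 33: x=[4.4032] v=[-0.0818]
Step 34: x=[4.3985] v=[-0.0236]
Step 35: x=[4.4055] v=[0.0348]
First v>=0 after going negative at step 35, time=7.0000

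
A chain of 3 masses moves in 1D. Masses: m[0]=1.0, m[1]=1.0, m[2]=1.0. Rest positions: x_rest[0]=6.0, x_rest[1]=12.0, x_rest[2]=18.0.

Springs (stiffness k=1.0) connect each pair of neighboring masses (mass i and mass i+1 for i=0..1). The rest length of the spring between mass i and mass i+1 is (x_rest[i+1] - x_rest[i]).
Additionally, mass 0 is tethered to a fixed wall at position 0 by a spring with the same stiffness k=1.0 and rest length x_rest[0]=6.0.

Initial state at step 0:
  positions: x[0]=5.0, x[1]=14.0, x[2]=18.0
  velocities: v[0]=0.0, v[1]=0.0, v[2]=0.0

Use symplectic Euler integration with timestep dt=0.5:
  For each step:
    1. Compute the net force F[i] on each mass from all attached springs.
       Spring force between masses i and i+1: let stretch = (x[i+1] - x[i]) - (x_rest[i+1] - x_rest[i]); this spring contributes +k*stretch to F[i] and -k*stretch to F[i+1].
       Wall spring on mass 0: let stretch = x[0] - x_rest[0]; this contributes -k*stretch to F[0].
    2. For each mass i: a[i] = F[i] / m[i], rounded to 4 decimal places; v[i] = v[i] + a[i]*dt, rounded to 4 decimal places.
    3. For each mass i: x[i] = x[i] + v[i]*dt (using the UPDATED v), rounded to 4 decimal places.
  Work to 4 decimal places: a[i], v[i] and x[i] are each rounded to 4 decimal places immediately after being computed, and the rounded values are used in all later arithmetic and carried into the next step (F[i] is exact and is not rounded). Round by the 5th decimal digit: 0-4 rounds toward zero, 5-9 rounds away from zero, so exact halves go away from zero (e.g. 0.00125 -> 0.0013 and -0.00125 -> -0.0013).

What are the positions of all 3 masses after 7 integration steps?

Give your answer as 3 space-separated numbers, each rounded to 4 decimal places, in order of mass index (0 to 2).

Step 0: x=[5.0000 14.0000 18.0000] v=[0.0000 0.0000 0.0000]
Step 1: x=[6.0000 12.7500 18.5000] v=[2.0000 -2.5000 1.0000]
Step 2: x=[7.1875 11.2500 19.0625] v=[2.3750 -3.0000 1.1250]
Step 3: x=[7.5938 10.6875 19.1719] v=[0.8125 -1.1250 0.2188]
Step 4: x=[6.8750 11.4727 18.6602] v=[-1.4376 1.5704 -1.0234]
Step 5: x=[5.5869 12.9054 17.8516] v=[-2.5763 2.8653 -1.6172]
Step 6: x=[4.7317 13.7450 17.3065] v=[-1.7105 1.6792 -1.0903]
Step 7: x=[4.9469 13.2217 17.3710] v=[0.4303 -1.0467 0.1290]

Answer: 4.9469 13.2217 17.3710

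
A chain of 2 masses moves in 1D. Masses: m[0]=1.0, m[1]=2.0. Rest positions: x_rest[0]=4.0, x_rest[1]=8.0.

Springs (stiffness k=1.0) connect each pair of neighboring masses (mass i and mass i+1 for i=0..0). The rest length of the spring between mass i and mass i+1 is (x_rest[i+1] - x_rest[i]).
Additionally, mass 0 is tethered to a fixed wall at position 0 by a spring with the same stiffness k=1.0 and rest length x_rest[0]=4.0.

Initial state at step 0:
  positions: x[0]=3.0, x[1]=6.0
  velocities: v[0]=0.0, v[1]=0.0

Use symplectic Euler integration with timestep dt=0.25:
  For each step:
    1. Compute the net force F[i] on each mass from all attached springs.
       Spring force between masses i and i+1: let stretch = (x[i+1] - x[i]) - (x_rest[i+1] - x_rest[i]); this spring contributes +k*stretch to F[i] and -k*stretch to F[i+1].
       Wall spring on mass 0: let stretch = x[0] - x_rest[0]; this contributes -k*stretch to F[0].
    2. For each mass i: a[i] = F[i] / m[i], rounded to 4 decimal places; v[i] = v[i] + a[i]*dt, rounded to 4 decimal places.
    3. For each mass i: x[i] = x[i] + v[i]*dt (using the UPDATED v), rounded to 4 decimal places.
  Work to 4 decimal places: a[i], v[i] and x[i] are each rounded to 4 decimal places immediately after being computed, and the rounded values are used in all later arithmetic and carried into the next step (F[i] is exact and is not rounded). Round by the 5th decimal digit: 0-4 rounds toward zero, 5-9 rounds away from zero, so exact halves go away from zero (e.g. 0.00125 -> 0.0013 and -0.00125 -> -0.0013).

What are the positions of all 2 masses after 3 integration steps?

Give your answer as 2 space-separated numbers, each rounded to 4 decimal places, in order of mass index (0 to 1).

Answer: 3.0095 6.1828

Derivation:
Step 0: x=[3.0000 6.0000] v=[0.0000 0.0000]
Step 1: x=[3.0000 6.0313] v=[0.0000 0.1250]
Step 2: x=[3.0020 6.0928] v=[0.0078 0.2461]
Step 3: x=[3.0095 6.1828] v=[0.0300 0.3598]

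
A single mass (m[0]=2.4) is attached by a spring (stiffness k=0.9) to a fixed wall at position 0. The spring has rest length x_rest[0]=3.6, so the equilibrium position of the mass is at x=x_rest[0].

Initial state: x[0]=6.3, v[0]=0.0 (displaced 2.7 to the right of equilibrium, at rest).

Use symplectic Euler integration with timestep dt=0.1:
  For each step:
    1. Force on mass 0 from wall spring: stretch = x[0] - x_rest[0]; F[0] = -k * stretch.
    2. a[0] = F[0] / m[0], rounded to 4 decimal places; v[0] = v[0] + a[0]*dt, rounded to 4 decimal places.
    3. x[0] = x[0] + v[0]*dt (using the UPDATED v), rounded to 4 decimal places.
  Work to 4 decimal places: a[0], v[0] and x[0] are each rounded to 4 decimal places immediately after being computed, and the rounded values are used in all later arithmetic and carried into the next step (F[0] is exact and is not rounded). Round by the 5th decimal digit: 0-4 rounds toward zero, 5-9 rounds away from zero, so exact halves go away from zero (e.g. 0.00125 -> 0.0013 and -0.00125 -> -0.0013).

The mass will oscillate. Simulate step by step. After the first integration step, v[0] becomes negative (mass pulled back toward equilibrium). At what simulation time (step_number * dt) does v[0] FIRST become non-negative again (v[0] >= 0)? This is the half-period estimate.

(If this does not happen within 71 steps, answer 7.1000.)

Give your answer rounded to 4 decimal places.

Answer: 5.2000

Derivation:
Step 0: x=[6.3000] v=[0.0000]
Step 1: x=[6.2899] v=[-0.1013]
Step 2: x=[6.2697] v=[-0.2022]
Step 3: x=[6.2395] v=[-0.3023]
Step 4: x=[6.1994] v=[-0.4013]
Step 5: x=[6.1495] v=[-0.4988]
Step 6: x=[6.0901] v=[-0.5944]
Step 7: x=[6.0213] v=[-0.6878]
Step 8: x=[5.9434] v=[-0.7786]
Step 9: x=[5.8568] v=[-0.8665]
Step 10: x=[5.7617] v=[-0.9511]
Step 11: x=[5.6585] v=[-1.0322]
Step 12: x=[5.5476] v=[-1.1094]
Step 13: x=[5.4294] v=[-1.1824]
Step 14: x=[5.3043] v=[-1.2510]
Step 15: x=[5.1728] v=[-1.3149]
Step 16: x=[5.0354] v=[-1.3739]
Step 17: x=[4.8926] v=[-1.4277]
Step 18: x=[4.7450] v=[-1.4762]
Step 19: x=[4.5931] v=[-1.5191]
Step 20: x=[4.4375] v=[-1.5563]
Step 21: x=[4.2787] v=[-1.5877]
Step 22: x=[4.1174] v=[-1.6132]
Step 23: x=[3.9541] v=[-1.6326]
Step 24: x=[3.7895] v=[-1.6459]
Step 25: x=[3.6242] v=[-1.6530]
Step 26: x=[3.4588] v=[-1.6539]
Step 27: x=[3.2939] v=[-1.6486]
Step 28: x=[3.1302] v=[-1.6371]
Step 29: x=[2.9683] v=[-1.6195]
Step 30: x=[2.8087] v=[-1.5958]
Step 31: x=[2.6521] v=[-1.5661]
Step 32: x=[2.4990] v=[-1.5306]
Step 33: x=[2.3501] v=[-1.4893]
Step 34: x=[2.2059] v=[-1.4424]
Step 35: x=[2.0669] v=[-1.3901]
Step 36: x=[1.9336] v=[-1.3326]
Step 37: x=[1.8066] v=[-1.2701]
Step 38: x=[1.6863] v=[-1.2029]
Step 39: x=[1.5732] v=[-1.1311]
Step 40: x=[1.4677] v=[-1.0551]
Step 41: x=[1.3702] v=[-0.9751]
Step 42: x=[1.2811] v=[-0.8915]
Step 43: x=[1.2007] v=[-0.8045]
Step 44: x=[1.1293] v=[-0.7145]
Step 45: x=[1.0671] v=[-0.6219]
Step 46: x=[1.0144] v=[-0.5269]
Step 47: x=[0.9714] v=[-0.4299]
Step 48: x=[0.9383] v=[-0.3313]
Step 49: x=[0.9152] v=[-0.2315]
Step 50: x=[0.9021] v=[-0.1308]
Step 51: x=[0.8991] v=[-0.0296]
Step 52: x=[0.9063] v=[0.0717]
First v>=0 after going negative at step 52, time=5.2000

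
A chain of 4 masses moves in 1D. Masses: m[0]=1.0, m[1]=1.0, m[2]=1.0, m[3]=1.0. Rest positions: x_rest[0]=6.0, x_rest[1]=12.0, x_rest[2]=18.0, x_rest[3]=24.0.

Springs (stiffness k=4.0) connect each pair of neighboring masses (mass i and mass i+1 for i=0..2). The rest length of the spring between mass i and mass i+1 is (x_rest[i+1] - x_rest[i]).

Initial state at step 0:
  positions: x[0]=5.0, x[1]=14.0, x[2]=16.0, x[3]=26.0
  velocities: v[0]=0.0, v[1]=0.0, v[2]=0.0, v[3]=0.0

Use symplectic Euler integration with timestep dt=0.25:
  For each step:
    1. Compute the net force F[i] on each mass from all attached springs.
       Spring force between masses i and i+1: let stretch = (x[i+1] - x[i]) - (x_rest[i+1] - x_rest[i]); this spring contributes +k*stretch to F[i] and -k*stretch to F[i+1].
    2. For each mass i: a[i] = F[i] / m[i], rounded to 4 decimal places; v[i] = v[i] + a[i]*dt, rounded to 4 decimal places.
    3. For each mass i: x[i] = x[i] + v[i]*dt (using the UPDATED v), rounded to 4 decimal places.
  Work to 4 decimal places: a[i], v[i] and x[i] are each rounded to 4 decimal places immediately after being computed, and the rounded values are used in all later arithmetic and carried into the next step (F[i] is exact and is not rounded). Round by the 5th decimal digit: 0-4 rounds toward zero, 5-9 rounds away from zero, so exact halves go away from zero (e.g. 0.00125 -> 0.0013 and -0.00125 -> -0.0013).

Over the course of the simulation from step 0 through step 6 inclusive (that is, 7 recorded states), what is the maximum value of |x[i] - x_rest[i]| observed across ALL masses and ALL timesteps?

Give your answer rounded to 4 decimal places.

Answer: 2.9844

Derivation:
Step 0: x=[5.0000 14.0000 16.0000 26.0000] v=[0.0000 0.0000 0.0000 0.0000]
Step 1: x=[5.7500 12.2500 18.0000 25.0000] v=[3.0000 -7.0000 8.0000 -4.0000]
Step 2: x=[6.6250 10.3125 20.3125 23.7500] v=[3.5000 -7.7500 9.2500 -5.0000]
Step 3: x=[6.9219 9.9531 20.9844 23.1406] v=[1.1875 -1.4375 2.6875 -2.4375]
Step 4: x=[6.4766 11.5938 19.4375 23.4922] v=[-1.7813 6.5626 -6.1876 1.4063]
Step 5: x=[5.8106 13.9161 16.9434 24.3301] v=[-2.6641 9.2891 -9.9766 3.3516]
Step 6: x=[5.6710 14.9688 15.5391 24.8213] v=[-0.5586 4.2109 -5.6172 1.9649]
Max displacement = 2.9844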